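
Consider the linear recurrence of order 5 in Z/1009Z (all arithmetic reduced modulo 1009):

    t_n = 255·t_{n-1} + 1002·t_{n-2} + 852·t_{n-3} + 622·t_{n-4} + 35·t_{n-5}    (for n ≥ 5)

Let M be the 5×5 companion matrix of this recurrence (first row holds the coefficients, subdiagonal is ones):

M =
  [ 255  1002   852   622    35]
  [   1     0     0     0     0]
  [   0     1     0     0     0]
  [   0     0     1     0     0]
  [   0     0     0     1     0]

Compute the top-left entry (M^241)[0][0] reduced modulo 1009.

858

(M^241)[0][0] is the top entry after applying M 241 times to the unit state (1, 0, 0, 0, 0). Equivalently it is h_{245} for the auxiliary sequence (h_n) obeying the same recurrence with h_4 = 1 and h_i = 0 for 0 ≤ i < 4:
h_5 = 255·1 + 1002·0 + 852·0 + 622·0 + 35·0 = 255
h_6 = 255·255 + 1002·1 + 852·0 + 622·0 + 35·0 = 442
h_7 = 255·442 + 1002·255 + 852·1 + 622·0 + 35·0 = 787
h_8 = 255·787 + 1002·442 + 852·255 + 622·1 + 35·0 = 774
h_9 = 255·774 + 1002·787 + 852·442 + 622·255 + 35·1 = 610
h_10 = 255·610 + 1002·774 + 852·787 + 622·442 + 35·255 = 659
Continuing the recurrence:
  h_11 = 363;  h_12 = 691;  h_13 = 463;  h_14 = 138;  h_15 = 783;  h_16 = 448
  h_17 = 709;  h_18 = 374;  h_19 = 364;  h_20 = 412;  h_21 = 8;  h_22 = 678
  h_23 = 552;  h_24 = 162;  h_25 = 846;  h_26 = 23;  h_27 = 541;  h_28 = 949
  h_29 = 648;  h_30 = 532;  h_31 = 594;  h_32 = 382;  h_33 = 21;  h_34 = 667
  h_35 = 615;  h_36 = 626;  h_37 = 354;  h_38 = 333;  h_39 = 556;  h_40 = 358
  h_41 = 749;  h_42 = 860;  h_43 = 748;  h_44 = 509;  h_45 = 780;  h_46 = 339
  h_47 = 0;  h_48 = 1;  h_49 = 1002;  h_50 = 260;  h_51 = 364;  h_52 = 902
  h_53 = 703;  h_54 = 812;  h_55 = 396;  h_56 = 732;  h_57 = 560;  h_58 = 782
  h_59 = 130;  h_60 = 275;  h_61 = 528;  h_62 = 801;  h_63 = 247;  h_64 = 750
  h_65 = 223;  h_66 = 822;  h_67 = 547;  h_68 = 753;  h_69 = 90;  h_70 = 875
  h_71 = 57;  h_72 = 498;  h_73 = 921;  h_74 = 962;  h_75 = 740;  h_76 = 6
  h_77 = 729;  h_78 = 26;  h_79 = 125;  h_80 = 349;  h_81 = 898;  h_82 = 395
  h_83 = 253;  h_84 = 957;  h_85 = 324;  h_86 = 530;  h_87 = 456;  h_88 = 880
  h_89 = 700;  h_90 = 815;  h_91 = 680;  h_92 = 580;  h_93 = 92;  h_94 = 110
  h_95 = 375;  h_96 = 831;  h_97 = 131;  h_98 = 1002;  h_99 = 4;  h_100 = 964
  h_101 = 272;  h_102 = 666;  h_103 = 659;  h_104 = 1;  h_105 = 167;  h_106 = 656
  h_107 = 825;  h_108 = 442;  h_109 = 898;  h_110 = 703;  h_111 = 998;  h_112 = 710
  h_113 = 31;  h_114 = 137;  h_115 = 542;  h_116 = 507;  h_117 = 800;  h_118 = 865
  h_119 = 38;  h_120 = 469;  h_121 = 423;  h_122 = 724;  h_123 = 497;  h_124 = 199
  h_125 = 220;  h_126 = 878;  h_127 = 901;  h_128 = 299;  h_129 = 222;  h_130 = 718
  h_131 = 274;  h_132 = 298;  h_133 = 923;  h_134 = 885;  h_135 = 710;  h_136 = 892
  h_137 = 123;  h_138 = 1007;  h_139 = 228;  h_140 = 0;  h_141 = 499;  h_142 = 673
  h_143 = 105;  h_144 = 133;  h_145 = 782;  h_146 = 557;  h_147 = 727;  h_148 = 826
  h_149 = 724;  h_150 = 617;  h_151 = 873;  h_152 = 103;  h_153 = 941;  h_154 = 733
  h_155 = 260;  h_156 = 990;  h_157 = 1003;  h_158 = 666;  h_159 = 17;  h_160 = 924
  h_161 = 417;  h_162 = 686;  h_163 = 287;  h_164 = 80;  h_165 = 603;  h_166 = 537
  h_167 = 807;  h_168 = 675;  h_169 = 938;  h_170 = 763;  h_171 = 400;  h_172 = 951
  h_173 = 495;  h_174 = 153;  h_175 = 308;  h_176 = 885;  h_177 = 858;  h_178 = 264
  h_179 = 238;  h_180 = 57;  h_181 = 293;  h_182 = 127;  h_183 = 68;  h_184 = 108
  h_185 = 665;  h_186 = 187;  h_187 = 167;  h_188 = 373;  h_189 = 704;  h_190 = 696
  h_191 = 412;  h_192 = 486;  h_193 = 595;  h_194 = 367;  h_195 = 123;  h_196 = 852
  h_197 = 11;  h_198 = 613;  h_199 = 835;  h_200 = 550;  h_201 = 160;  h_202 = 970
  h_203 = 459;  h_204 = 392;  h_205 = 669;  h_206 = 446;  h_207 = 684;  h_208 = 247
  h_209 = 287;  h_210 = 537;  h_211 = 417;  h_212 = 1003;  h_213 = 528;  h_214 = 591
  h_215 = 322;  h_216 = 895;  h_217 = 277;  h_218 = 334;  h_219 = 227;  h_220 = 852
  h_221 = 585;  h_222 = 117;  h_223 = 464;  h_224 = 523;  h_225 = 938;  h_226 = 653
  h_227 = 238;  h_228 = 167;  h_229 = 324;  h_230 = 779;  h_231 = 7;  h_232 = 155
  h_233 = 439;  h_234 = 239;  h_235 = 580;  h_236 = 411;  h_237 = 663;  h_238 = 18
  h_239 = 838;  h_240 = 986;  h_241 = 542;  h_242 = 846;  h_243 = 843
h_244 = 255·843 + 1002·846 + 852·542 + 622·986 + 35·838 = 740
h_245 = 255·740 + 1002·843 + 852·846 + 622·542 + 35·986 = 858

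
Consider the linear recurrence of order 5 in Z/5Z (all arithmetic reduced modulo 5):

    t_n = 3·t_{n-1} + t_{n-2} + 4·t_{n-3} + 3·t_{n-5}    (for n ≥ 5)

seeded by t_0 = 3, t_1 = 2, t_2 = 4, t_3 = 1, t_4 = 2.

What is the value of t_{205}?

0

t_5 = 3·2 + 1·1 + 4·4 + 0·2 + 3·3 = 2
t_6 = 3·2 + 1·2 + 4·1 + 0·4 + 3·2 = 3
t_7 = 3·3 + 1·2 + 4·2 + 0·1 + 3·4 = 1
t_8 = 3·1 + 1·3 + 4·2 + 0·2 + 3·1 = 2
t_9 = 3·2 + 1·1 + 4·3 + 0·2 + 3·2 = 0
t_10 = 3·0 + 1·2 + 4·1 + 0·3 + 3·2 = 2
Continuing the recurrence:
  t_11 = 3;  t_12 = 4;  t_13 = 4;  t_14 = 3;  t_15 = 0;  t_16 = 3
  t_17 = 3;  t_18 = 4;  t_19 = 1;  t_20 = 4;  t_21 = 3;  t_22 = 1
  t_23 = 4;  t_24 = 3;  t_25 = 4;  t_26 = 0;  t_27 = 4;  t_28 = 0
  t_29 = 3;  t_30 = 2;  t_31 = 4;  t_32 = 3;  t_33 = 1;  t_34 = 1
  t_35 = 2;  t_36 = 3;  t_37 = 4;  t_38 = 1;  t_39 = 2;  t_40 = 4
  t_41 = 2;  t_42 = 0;  t_43 = 1;  t_44 = 2;  t_45 = 4;  t_46 = 4
  t_47 = 4;  t_48 = 0;  t_49 = 1;  t_50 = 1;  t_51 = 1;  t_52 = 0
  t_53 = 0;  t_54 = 2;  t_55 = 4;  t_56 = 2;  t_57 = 3;  t_58 = 2
  t_59 = 3;  t_60 = 0;  t_61 = 2;  t_62 = 2;  t_63 = 4;  t_64 = 1
  t_65 = 0;  t_66 = 3;  t_67 = 4;  t_68 = 2;  t_69 = 0;  t_70 = 3
  t_71 = 1;  t_72 = 3;  t_73 = 3;  t_74 = 1;  t_75 = 2;  t_76 = 2
  t_77 = 1;  t_78 = 2;  t_79 = 3;  t_80 = 1;  t_81 = 0;  t_82 = 1
  t_83 = 3;  t_84 = 4;  t_85 = 2;  t_86 = 2;  t_87 = 2;  t_88 = 0
  t_89 = 2;  t_90 = 0;  t_91 = 3;  t_92 = 3;  t_93 = 2;  t_94 = 2
  t_95 = 0;  t_96 = 4;  t_97 = 4;  t_98 = 2;  t_99 = 2;  t_100 = 4
  t_101 = 4;  t_102 = 1;  t_103 = 4;  t_104 = 0;  t_105 = 0;  t_106 = 3
  t_107 = 2;  t_108 = 1;  t_109 = 2;  t_110 = 0;  t_111 = 0;  t_112 = 4
  t_113 = 0;  t_114 = 0;  t_115 = 1;  t_116 = 3;  t_117 = 2;  t_118 = 3
  t_119 = 3;  t_120 = 3;  t_121 = 3;  t_122 = 0;  t_123 = 4;  t_124 = 3
  t_125 = 2;  t_126 = 4;  t_127 = 1;  t_128 = 2;  t_129 = 2;  t_130 = 3
  t_131 = 1;  t_132 = 2;  t_133 = 0;  t_134 = 2;  t_135 = 3;  t_136 = 4
  t_137 = 4;  t_138 = 3;  t_139 = 0;  t_140 = 3;  t_141 = 3;  t_142 = 4
  t_143 = 1;  t_144 = 4;  t_145 = 3;  t_146 = 1;  t_147 = 4;  t_148 = 3
  t_149 = 4;  t_150 = 0;  t_151 = 4;  t_152 = 0;  t_153 = 3;  t_154 = 2
  t_155 = 4;  t_156 = 3;  t_157 = 1;  t_158 = 1;  t_159 = 2;  t_160 = 3
  t_161 = 4;  t_162 = 1;  t_163 = 2;  t_164 = 4;  t_165 = 2;  t_166 = 0
  t_167 = 1;  t_168 = 2;  t_169 = 4;  t_170 = 4;  t_171 = 4;  t_172 = 0
  t_173 = 1;  t_174 = 1;  t_175 = 1;  t_176 = 0;  t_177 = 0;  t_178 = 2
  t_179 = 4;  t_180 = 2;  t_181 = 3;  t_182 = 2;  t_183 = 3;  t_184 = 0
  t_185 = 2;  t_186 = 2;  t_187 = 4;  t_188 = 1;  t_189 = 0;  t_190 = 3
  t_191 = 4;  t_192 = 2;  t_193 = 0;  t_194 = 3;  t_195 = 1;  t_196 = 3
  t_197 = 3;  t_198 = 1;  t_199 = 2;  t_200 = 2;  t_201 = 1;  t_202 = 2
  t_203 = 3
t_204 = 3·3 + 1·2 + 4·1 + 0·2 + 3·2 = 1
t_205 = 3·1 + 1·3 + 4·2 + 0·1 + 3·2 = 0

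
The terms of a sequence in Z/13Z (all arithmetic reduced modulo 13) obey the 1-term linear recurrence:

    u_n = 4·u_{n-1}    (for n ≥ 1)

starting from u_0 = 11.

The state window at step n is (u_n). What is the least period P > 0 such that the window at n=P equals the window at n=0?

6

n=0: window = (11)
n=1: window = (5)
n=2: window = (7)
n=3: window = (2)
n=4: window = (8)
n=5: window = (6)
n=6: window = (11)
window at n=6 equals window at n=0 → period = 6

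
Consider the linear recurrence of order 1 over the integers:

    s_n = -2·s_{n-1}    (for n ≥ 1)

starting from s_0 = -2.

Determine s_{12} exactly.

-8192

s_1 = -2·-2 = 4
s_2 = -2·4 = -8
s_3 = -2·-8 = 16
s_4 = -2·16 = -32
s_5 = -2·-32 = 64
s_6 = -2·64 = -128
s_7 = -2·-128 = 256
s_8 = -2·256 = -512
s_9 = -2·-512 = 1024
s_10 = -2·1024 = -2048
s_11 = -2·-2048 = 4096
s_12 = -2·4096 = -8192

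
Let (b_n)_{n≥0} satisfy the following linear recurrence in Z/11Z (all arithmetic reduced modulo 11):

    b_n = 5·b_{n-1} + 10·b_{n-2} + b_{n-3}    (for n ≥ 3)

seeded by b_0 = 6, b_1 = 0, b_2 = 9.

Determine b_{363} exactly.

b_3 = 5·9 + 10·0 + 1·6 = 7
b_4 = 5·7 + 10·9 + 1·0 = 4
b_5 = 5·4 + 10·7 + 1·9 = 0
b_6 = 5·0 + 10·4 + 1·7 = 3
b_7 = 5·3 + 10·0 + 1·4 = 8
b_8 = 5·8 + 10·3 + 1·0 = 4
b_9 = 5·4 + 10·8 + 1·3 = 4
b_10 = 5·4 + 10·4 + 1·8 = 2
b_11 = 5·2 + 10·4 + 1·4 = 10
b_12 = 5·10 + 10·2 + 1·4 = 8
b_13 = 5·8 + 10·10 + 1·2 = 10
b_14 = 5·10 + 10·8 + 1·10 = 8
b_15 = 5·8 + 10·10 + 1·8 = 5
b_16 = 5·5 + 10·8 + 1·10 = 5
b_17 = 5·5 + 10·5 + 1·8 = 6
b_18 = 5·6 + 10·5 + 1·5 = 8
b_19 = 5·8 + 10·6 + 1·5 = 6
b_20 = 5·6 + 10·8 + 1·6 = 6
b_21 = 5·6 + 10·6 + 1·8 = 10
b_22 = 5·10 + 10·6 + 1·6 = 6
b_23 = 5·6 + 10·10 + 1·6 = 4
b_24 = 5·4 + 10·6 + 1·10 = 2
b_25 = 5·2 + 10·4 + 1·6 = 1
b_26 = 5·1 + 10·2 + 1·4 = 7
b_27 = 5·7 + 10·1 + 1·2 = 3
b_28 = 5·3 + 10·7 + 1·1 = 9
b_29 = 5·9 + 10·3 + 1·7 = 5
b_30 = 5·5 + 10·9 + 1·3 = 8
b_31 = 5·8 + 10·5 + 1·9 = 0
b_32 = 5·0 + 10·8 + 1·5 = 8
b_33 = 5·8 + 10·0 + 1·8 = 4
b_34 = 5·4 + 10·8 + 1·0 = 1
b_35 = 5·1 + 10·4 + 1·8 = 9
b_36 = 5·9 + 10·1 + 1·4 = 4
b_37 = 5·4 + 10·9 + 1·1 = 1
b_38 = 5·1 + 10·4 + 1·9 = 10
b_39 = 5·10 + 10·1 + 1·4 = 9
b_40 = 5·9 + 10·10 + 1·1 = 3
b_41 = 5·3 + 10·9 + 1·10 = 5
b_42 = 5·5 + 10·3 + 1·9 = 9
b_43 = 5·9 + 10·5 + 1·3 = 10
b_44 = 5·10 + 10·9 + 1·5 = 2
b_45 = 5·2 + 10·10 + 1·9 = 9
b_46 = 5·9 + 10·2 + 1·10 = 9
b_47 = 5·9 + 10·9 + 1·2 = 5
b_48 = 5·5 + 10·9 + 1·9 = 3
b_49 = 5·3 + 10·5 + 1·9 = 8
b_50 = 5·8 + 10·3 + 1·5 = 9
b_51 = 5·9 + 10·8 + 1·3 = 7
b_52 = 5·7 + 10·9 + 1·8 = 1
b_53 = 5·1 + 10·7 + 1·9 = 7
b_54 = 5·7 + 10·1 + 1·7 = 8
b_55 = 5·8 + 10·7 + 1·1 = 1
b_56 = 5·1 + 10·8 + 1·7 = 4
b_57 = 5·4 + 10·1 + 1·8 = 5
b_58 = 5·5 + 10·4 + 1·1 = 0
b_59 = 5·0 + 10·5 + 1·4 = 10
b_60 = 5·10 + 10·0 + 1·5 = 0
b_61 = 5·0 + 10·10 + 1·0 = 1
b_62 = 5·1 + 10·0 + 1·10 = 4
b_63 = 5·4 + 10·1 + 1·0 = 8
b_64 = 5·8 + 10·4 + 1·1 = 4
b_65 = 5·4 + 10·8 + 1·4 = 5
b_66 = 5·5 + 10·4 + 1·8 = 7
b_67 = 5·7 + 10·5 + 1·4 = 1
b_68 = 5·1 + 10·7 + 1·5 = 3
b_69 = 5·3 + 10·1 + 1·7 = 10
b_70 = 5·10 + 10·3 + 1·1 = 4
b_71 = 5·4 + 10·10 + 1·3 = 2
b_72 = 5·2 + 10·4 + 1·10 = 5
b_73 = 5·5 + 10·2 + 1·4 = 5
b_74 = 5·5 + 10·5 + 1·2 = 0
b_75 = 5·0 + 10·5 + 1·5 = 0
b_76 = 5·0 + 10·0 + 1·5 = 5
b_77 = 5·5 + 10·0 + 1·0 = 3
b_78 = 5·3 + 10·5 + 1·0 = 10
b_79 = 5·10 + 10·3 + 1·5 = 8
b_80 = 5·8 + 10·10 + 1·3 = 0
b_81 = 5·0 + 10·8 + 1·10 = 2
b_82 = 5·2 + 10·0 + 1·8 = 7
b_83 = 5·7 + 10·2 + 1·0 = 0
b_84 = 5·0 + 10·7 + 1·2 = 6
b_85 = 5·6 + 10·0 + 1·7 = 4
b_86 = 5·4 + 10·6 + 1·0 = 3
b_87 = 5·3 + 10·4 + 1·6 = 6
b_88 = 5·6 + 10·3 + 1·4 = 9
b_89 = 5·9 + 10·6 + 1·3 = 9
b_90 = 5·9 + 10·9 + 1·6 = 9
b_91 = 5·9 + 10·9 + 1·9 = 1
b_92 = 5·1 + 10·9 + 1·9 = 5
b_93 = 5·5 + 10·1 + 1·9 = 0
b_94 = 5·0 + 10·5 + 1·1 = 7
b_95 = 5·7 + 10·0 + 1·5 = 7
b_96 = 5·7 + 10·7 + 1·0 = 6
b_97 = 5·6 + 10·7 + 1·7 = 8
b_98 = 5·8 + 10·6 + 1·7 = 8
b_99 = 5·8 + 10·8 + 1·6 = 5
b_100 = 5·5 + 10·8 + 1·8 = 3
b_101 = 5·3 + 10·5 + 1·8 = 7
b_102 = 5·7 + 10·3 + 1·5 = 4
b_103 = 5·4 + 10·7 + 1·3 = 5
b_104 = 5·5 + 10·4 + 1·7 = 6
b_105 = 5·6 + 10·5 + 1·4 = 7
b_106 = 5·7 + 10·6 + 1·5 = 1
b_107 = 5·1 + 10·7 + 1·6 = 4
b_108 = 5·4 + 10·1 + 1·7 = 4
b_109 = 5·4 + 10·4 + 1·1 = 6
b_110 = 5·6 + 10·4 + 1·4 = 8
b_111 = 5·8 + 10·6 + 1·4 = 5
b_112 = 5·5 + 10·8 + 1·6 = 1
b_113 = 5·1 + 10·5 + 1·8 = 8
b_114 = 5·8 + 10·1 + 1·5 = 0
b_115 = 5·0 + 10·8 + 1·1 = 4
b_116 = 5·4 + 10·0 + 1·8 = 6
b_117 = 5·6 + 10·4 + 1·0 = 4
b_118 = 5·4 + 10·6 + 1·4 = 7
b_119 = 5·7 + 10·4 + 1·6 = 4
b_120 = 5·4 + 10·7 + 1·4 = 6
b_121 = 5·6 + 10·4 + 1·7 = 0
b_122 = 5·0 + 10·6 + 1·4 = 9
(b_120, b_121, b_122) = (6, 0, 9) = (b_0, b_1, b_2), so the sequence has period 120.
363 ≡ 3 (mod 120), hence b_363 = b_3 = 7.

7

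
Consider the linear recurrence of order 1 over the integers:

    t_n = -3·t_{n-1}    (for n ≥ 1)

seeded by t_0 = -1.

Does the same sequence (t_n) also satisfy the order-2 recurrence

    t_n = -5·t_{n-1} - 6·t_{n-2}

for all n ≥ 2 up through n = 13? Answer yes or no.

Terms t_0..t_13: -1, 3, -9, 27, -81, 243, -729, 2187, -6561, 19683, -59049, 177147, -531441, 1594323
n=2: candidate gives -9, actual t_2 = -9 ✓
n=3: candidate gives 27, actual t_3 = 27 ✓
n=4: candidate gives -81, actual t_4 = -81 ✓
n=5: candidate gives 243, actual t_5 = 243 ✓
n=6: candidate gives -729, actual t_6 = -729 ✓
n=7: candidate gives 2187, actual t_7 = 2187 ✓
n=8: candidate gives -6561, actual t_8 = -6561 ✓
n=9: candidate gives 19683, actual t_9 = 19683 ✓
n=10: candidate gives -59049, actual t_10 = -59049 ✓
n=11: candidate gives 177147, actual t_11 = 177147 ✓
n=12: candidate gives -531441, actual t_12 = -531441 ✓
n=13: candidate gives 1594323, actual t_13 = 1594323 ✓

yes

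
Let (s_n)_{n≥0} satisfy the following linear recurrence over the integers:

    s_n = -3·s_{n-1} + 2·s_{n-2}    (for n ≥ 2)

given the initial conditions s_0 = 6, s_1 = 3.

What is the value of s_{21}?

s_2 = -3·3 + 2·6 = 3
s_3 = -3·3 + 2·3 = -3
s_4 = -3·-3 + 2·3 = 15
s_5 = -3·15 + 2·-3 = -51
s_6 = -3·-51 + 2·15 = 183
s_7 = -3·183 + 2·-51 = -651
s_8 = -3·-651 + 2·183 = 2319
s_9 = -3·2319 + 2·-651 = -8259
s_10 = -3·-8259 + 2·2319 = 29415
s_11 = -3·29415 + 2·-8259 = -104763
s_12 = -3·-104763 + 2·29415 = 373119
s_13 = -3·373119 + 2·-104763 = -1328883
s_14 = -3·-1328883 + 2·373119 = 4732887
s_15 = -3·4732887 + 2·-1328883 = -16856427
s_16 = -3·-16856427 + 2·4732887 = 60035055
s_17 = -3·60035055 + 2·-16856427 = -213818019
s_18 = -3·-213818019 + 2·60035055 = 761524167
s_19 = -3·761524167 + 2·-213818019 = -2712208539
s_20 = -3·-2712208539 + 2·761524167 = 9659673951
s_21 = -3·9659673951 + 2·-2712208539 = -34403438931

-34403438931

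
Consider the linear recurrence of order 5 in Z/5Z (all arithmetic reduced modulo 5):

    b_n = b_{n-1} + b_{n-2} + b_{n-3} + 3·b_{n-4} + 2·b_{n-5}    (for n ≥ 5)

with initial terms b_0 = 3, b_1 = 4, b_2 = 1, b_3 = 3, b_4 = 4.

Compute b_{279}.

4

b_5 = 1·4 + 1·3 + 1·1 + 3·4 + 2·3 = 1
b_6 = 1·1 + 1·4 + 1·3 + 3·1 + 2·4 = 4
b_7 = 1·4 + 1·1 + 1·4 + 3·3 + 2·1 = 0
b_8 = 1·0 + 1·4 + 1·1 + 3·4 + 2·3 = 3
b_9 = 1·3 + 1·0 + 1·4 + 3·1 + 2·4 = 3
b_10 = 1·3 + 1·3 + 1·0 + 3·4 + 2·1 = 0
Continuing the recurrence:
  b_11 = 4;  b_12 = 1;  b_13 = 0;  b_14 = 1;  b_15 = 4;  b_16 = 1
  b_17 = 3;  b_18 = 1;  b_19 = 4;  b_20 = 4;  b_21 = 0;  b_22 = 2
  b_23 = 0;  b_24 = 2;  b_25 = 2;  b_26 = 0;  b_27 = 3;  b_28 = 1
  b_29 = 4;  b_30 = 2;  b_31 = 1;  b_32 = 1;  b_33 = 3;  b_34 = 4
  b_35 = 0;  b_36 = 2;  b_37 = 2;  b_38 = 2;  b_39 = 4;  b_40 = 4
  b_41 = 0;  b_42 = 3;  b_43 = 3;  b_44 = 1;  b_45 = 0;  b_46 = 3
  b_47 = 4;  b_48 = 1;  b_49 = 0;  b_50 = 4;  b_51 = 3;  b_52 = 3
  b_53 = 2;  b_54 = 0;  b_55 = 2;  b_56 = 4;  b_57 = 3;  b_58 = 3
  b_59 = 1;  b_60 = 3;  b_61 = 4;  b_62 = 3;  b_63 = 4;  b_64 = 2
  b_65 = 2;  b_66 = 0;  b_67 = 2;  b_68 = 3;  b_69 = 0;  b_70 = 4
  b_71 = 3;  b_72 = 0;  b_73 = 3;  b_74 = 3;  b_75 = 3;  b_76 = 0
  b_77 = 0;  b_78 = 3;  b_79 = 3;  b_80 = 2;  b_81 = 3;  b_82 = 2
  b_83 = 2;  b_84 = 4;  b_85 = 1;  b_86 = 4;  b_87 = 4;  b_88 = 0
  b_89 = 4;  b_90 = 2;  b_91 = 1;  b_92 = 0;  b_93 = 0;  b_94 = 0
  b_95 = 2;  b_96 = 4;  b_97 = 1;  b_98 = 2;  b_99 = 3;  b_100 = 2
  b_101 = 3;  b_102 = 1;  b_103 = 4;  b_104 = 0;  b_105 = 3;  b_106 = 1
  b_107 = 3;  b_108 = 0;  b_109 = 3;  b_110 = 0;  b_111 = 4;  b_112 = 3
  b_113 = 1;  b_114 = 4;  b_115 = 0;  b_116 = 2;  b_117 = 0;  b_118 = 1
  b_119 = 1;  b_120 = 3;  b_121 = 4;  b_122 = 1;  b_123 = 3;  b_124 = 4
  b_125 = 1;  b_126 = 4;  b_127 = 0;  b_128 = 3;  b_129 = 3;  b_130 = 0
  b_131 = 4;  b_132 = 1;  b_133 = 0;  b_134 = 1;  b_135 = 4;  b_136 = 1
  b_137 = 3;  b_138 = 1;  b_139 = 4;  b_140 = 4;  b_141 = 0;  b_142 = 2
  b_143 = 0;  b_144 = 2;  b_145 = 2;  b_146 = 0;  b_147 = 3;  b_148 = 1
  b_149 = 4;  b_150 = 2;  b_151 = 1;  b_152 = 1;  b_153 = 3;  b_154 = 4
  b_155 = 0;  b_156 = 2;  b_157 = 2;  b_158 = 2;  b_159 = 4;  b_160 = 4
  b_161 = 0;  b_162 = 3;  b_163 = 3;  b_164 = 1;  b_165 = 0;  b_166 = 3
  b_167 = 4;  b_168 = 1;  b_169 = 0;  b_170 = 4;  b_171 = 3;  b_172 = 3
  b_173 = 2;  b_174 = 0;  b_175 = 2;  b_176 = 4;  b_177 = 3;  b_178 = 3
  b_179 = 1;  b_180 = 3;  b_181 = 4;  b_182 = 3;  b_183 = 4;  b_184 = 2
  b_185 = 2;  b_186 = 0;  b_187 = 2;  b_188 = 3;  b_189 = 0;  b_190 = 4
  b_191 = 3;  b_192 = 0;  b_193 = 3;  b_194 = 3;  b_195 = 3;  b_196 = 0
  b_197 = 0;  b_198 = 3;  b_199 = 3;  b_200 = 2;  b_201 = 3;  b_202 = 2
  b_203 = 2;  b_204 = 4;  b_205 = 1;  b_206 = 4;  b_207 = 4;  b_208 = 0
  b_209 = 4;  b_210 = 2;  b_211 = 1;  b_212 = 0;  b_213 = 0;  b_214 = 0
  b_215 = 2;  b_216 = 4;  b_217 = 1;  b_218 = 2;  b_219 = 3;  b_220 = 2
  b_221 = 3;  b_222 = 1;  b_223 = 4;  b_224 = 0;  b_225 = 3;  b_226 = 1
  b_227 = 3;  b_228 = 0;  b_229 = 3;  b_230 = 0;  b_231 = 4;  b_232 = 3
  b_233 = 1;  b_234 = 4;  b_235 = 0;  b_236 = 2;  b_237 = 0;  b_238 = 1
  b_239 = 1;  b_240 = 3;  b_241 = 4;  b_242 = 1;  b_243 = 3;  b_244 = 4
  b_245 = 1;  b_246 = 4;  b_247 = 0;  b_248 = 3;  b_249 = 3;  b_250 = 0
  b_251 = 4;  b_252 = 1;  b_253 = 0;  b_254 = 1;  b_255 = 4;  b_256 = 1
  b_257 = 3;  b_258 = 1;  b_259 = 4;  b_260 = 4;  b_261 = 0;  b_262 = 2
  b_263 = 0;  b_264 = 2;  b_265 = 2;  b_266 = 0;  b_267 = 3;  b_268 = 1
  b_269 = 4;  b_270 = 2;  b_271 = 1;  b_272 = 1;  b_273 = 3;  b_274 = 4
  b_275 = 0;  b_276 = 2;  b_277 = 2
b_278 = 1·2 + 1·2 + 1·0 + 3·4 + 2·3 = 2
b_279 = 1·2 + 1·2 + 1·2 + 3·0 + 2·4 = 4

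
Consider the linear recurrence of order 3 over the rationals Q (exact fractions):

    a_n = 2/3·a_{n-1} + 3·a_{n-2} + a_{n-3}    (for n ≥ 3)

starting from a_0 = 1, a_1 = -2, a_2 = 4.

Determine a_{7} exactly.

a_3 = 2/3·4 + 3·-2 + 1·1 = -7/3
a_4 = 2/3·-7/3 + 3·4 + 1·-2 = 76/9
a_5 = 2/3·76/9 + 3·-7/3 + 1·4 = 71/27
a_6 = 2/3·71/27 + 3·76/9 + 1·-7/3 = 2005/81
a_7 = 2/3·2005/81 + 3·71/27 + 1·76/9 = 7979/243

7979/243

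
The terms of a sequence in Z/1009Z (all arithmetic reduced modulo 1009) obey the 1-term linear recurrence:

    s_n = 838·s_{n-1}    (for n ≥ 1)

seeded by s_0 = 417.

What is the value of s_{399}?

312

s_1 = 838·417 = 332
s_2 = 838·332 = 741
s_3 = 838·741 = 423
s_4 = 838·423 = 315
s_5 = 838·315 = 621
s_6 = 838·621 = 763
s_7 = 838·763 = 697
s_8 = 838·697 = 884
s_9 = 838·884 = 186
s_10 = 838·186 = 482
s_11 = 838·482 = 316
s_12 = 838·316 = 450
s_13 = 838·450 = 743
s_14 = 838·743 = 81
s_15 = 838·81 = 275
s_16 = 838·275 = 398
s_17 = 838·398 = 554
s_18 = 838·554 = 112
s_19 = 838·112 = 19
s_20 = 838·19 = 787
s_21 = 838·787 = 629
s_22 = 838·629 = 404
s_23 = 838·404 = 537
s_24 = 838·537 = 1001
s_25 = 838·1001 = 359
s_26 = 838·359 = 160
s_27 = 838·160 = 892
s_28 = 838·892 = 836
s_29 = 838·836 = 322
s_30 = 838·322 = 433
s_31 = 838·433 = 623
s_32 = 838·623 = 421
s_33 = 838·421 = 657
s_34 = 838·657 = 661
s_35 = 838·661 = 986
s_36 = 838·986 = 906
s_37 = 838·906 = 460
s_38 = 838·460 = 42
s_39 = 838·42 = 890
s_40 = 838·890 = 169
s_41 = 838·169 = 362
s_42 = 838·362 = 656
s_43 = 838·656 = 832
s_44 = 838·832 = 1006
s_45 = 838·1006 = 513
s_46 = 838·513 = 60
s_47 = 838·60 = 839
s_48 = 838·839 = 818
s_49 = 838·818 = 373
s_50 = 838·373 = 793
s_51 = 838·793 = 612
s_52 = 838·612 = 284
s_53 = 838·284 = 877
s_54 = 838·877 = 374
s_55 = 838·374 = 622
s_56 = 838·622 = 592
s_57 = 838·592 = 677
s_58 = 838·677 = 268
s_59 = 838·268 = 586
s_60 = 838·586 = 694
s_61 = 838·694 = 388
s_62 = 838·388 = 246
s_63 = 838·246 = 312
s_64 = 838·312 = 125
s_65 = 838·125 = 823
s_66 = 838·823 = 527
s_67 = 838·527 = 693
s_68 = 838·693 = 559
s_69 = 838·559 = 266
s_70 = 838·266 = 928
s_71 = 838·928 = 734
s_72 = 838·734 = 611
s_73 = 838·611 = 455
s_74 = 838·455 = 897
s_75 = 838·897 = 990
s_76 = 838·990 = 222
s_77 = 838·222 = 380
s_78 = 838·380 = 605
s_79 = 838·605 = 472
s_80 = 838·472 = 8
s_81 = 838·8 = 650
s_82 = 838·650 = 849
s_83 = 838·849 = 117
s_84 = 838·117 = 173
s_85 = 838·173 = 687
s_86 = 838·687 = 576
s_87 = 838·576 = 386
s_88 = 838·386 = 588
s_89 = 838·588 = 352
s_90 = 838·352 = 348
s_91 = 838·348 = 23
s_92 = 838·23 = 103
s_93 = 838·103 = 549
s_94 = 838·549 = 967
s_95 = 838·967 = 119
s_96 = 838·119 = 840
s_97 = 838·840 = 647
s_98 = 838·647 = 353
s_99 = 838·353 = 177
s_100 = 838·177 = 3
s_101 = 838·3 = 496
s_102 = 838·496 = 949
s_103 = 838·949 = 170
s_104 = 838·170 = 191
s_105 = 838·191 = 636
s_106 = 838·636 = 216
s_107 = 838·216 = 397
s_108 = 838·397 = 725
s_109 = 838·725 = 132
s_110 = 838·132 = 635
s_111 = 838·635 = 387
s_112 = 838·387 = 417
(s_112) = (417) = (s_0), so the sequence has period 112.
399 ≡ 63 (mod 112), hence s_399 = s_63 = 312.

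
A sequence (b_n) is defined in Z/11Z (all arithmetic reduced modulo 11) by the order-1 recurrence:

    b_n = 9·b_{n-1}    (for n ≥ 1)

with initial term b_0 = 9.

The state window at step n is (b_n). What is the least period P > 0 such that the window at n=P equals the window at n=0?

n=0: window = (9)
n=1: window = (4)
n=2: window = (3)
n=3: window = (5)
n=4: window = (1)
n=5: window = (9)
window at n=5 equals window at n=0 → period = 5

5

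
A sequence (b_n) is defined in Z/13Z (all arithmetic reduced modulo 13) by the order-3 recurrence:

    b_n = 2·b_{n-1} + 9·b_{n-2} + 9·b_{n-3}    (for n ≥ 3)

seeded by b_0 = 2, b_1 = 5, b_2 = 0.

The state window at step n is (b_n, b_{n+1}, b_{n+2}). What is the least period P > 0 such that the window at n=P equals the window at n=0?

84

n=0: window = (2, 5, 0)
n=1: window = (5, 0, 11)
n=2: window = (0, 11, 2)
n=3: window = (11, 2, 12)
n=4: window = (2, 12, 11)
n=5: window = (12, 11, 5)
n=6: window = (11, 5, 9)
n=7: window = (5, 9, 6)
n=8: window = (9, 6, 8)
n=9: window = (6, 8, 8)
n=10: window = (8, 8, 12)
n=11: window = (8, 12, 12)
n=12: window = (12, 12, 9)
n=13: window = (12, 9, 0)
n=14: window = (9, 0, 7)
n=15: window = (0, 7, 4)
n=16: window = (7, 4, 6)
n=17: window = (4, 6, 7)
n=18: window = (6, 7, 0)
n=19: window = (7, 0, 0)
n=20: window = (0, 0, 11)
n=21: window = (0, 11, 9)
n=22: window = (11, 9, 0)
n=23: window = (9, 0, 11)
n=24: window = (0, 11, 12)
n=25: window = (11, 12, 6)
n=26: window = (12, 6, 11)
n=27: window = (6, 11, 2)
n=28: window = (11, 2, 1)
n=29: window = (2, 1, 2)
n=30: window = (1, 2, 5)
n=31: window = (2, 5, 11)
n=32: window = (5, 11, 7)
n=33: window = (11, 7, 2)
n=34: window = (7, 2, 10)
n=35: window = (2, 10, 10)
n=36: window = (10, 10, 11)
n=37: window = (10, 11, 7)
n=38: window = (11, 7, 8)
n=39: window = (7, 8, 9)
n=40: window = (8, 9, 10)
…
n=82: window = (9, 7, 2)
n=83: window = (7, 2, 5)
n=84: window = (2, 5, 0)
window at n=84 equals window at n=0 → period = 84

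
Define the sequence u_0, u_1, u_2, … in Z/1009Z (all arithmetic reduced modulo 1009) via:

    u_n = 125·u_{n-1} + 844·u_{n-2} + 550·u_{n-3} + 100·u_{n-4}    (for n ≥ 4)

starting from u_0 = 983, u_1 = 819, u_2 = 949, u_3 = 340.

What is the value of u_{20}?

842

u_4 = 125·340 + 844·949 + 550·819 + 100·983 = 795
u_5 = 125·795 + 844·340 + 550·949 + 100·819 = 356
u_6 = 125·356 + 844·795 + 550·340 + 100·949 = 488
u_7 = 125·488 + 844·356 + 550·795 + 100·340 = 289
u_8 = 125·289 + 844·488 + 550·356 + 100·795 = 853
u_9 = 125·853 + 844·289 + 550·488 + 100·356 = 709
u_10 = 125·709 + 844·853 + 550·289 + 100·488 = 244
u_11 = 125·244 + 844·709 + 550·853 + 100·289 = 902
u_12 = 125·902 + 844·244 + 550·709 + 100·853 = 862
u_13 = 125·862 + 844·902 + 550·244 + 100·709 = 562
u_14 = 125·562 + 844·862 + 550·902 + 100·244 = 524
u_15 = 125·524 + 844·562 + 550·862 + 100·902 = 282
u_16 = 125·282 + 844·524 + 550·562 + 100·862 = 21
u_17 = 125·21 + 844·282 + 550·524 + 100·562 = 822
u_18 = 125·822 + 844·21 + 550·282 + 100·524 = 49
u_19 = 125·49 + 844·822 + 550·21 + 100·282 = 46
u_20 = 125·46 + 844·49 + 550·822 + 100·21 = 842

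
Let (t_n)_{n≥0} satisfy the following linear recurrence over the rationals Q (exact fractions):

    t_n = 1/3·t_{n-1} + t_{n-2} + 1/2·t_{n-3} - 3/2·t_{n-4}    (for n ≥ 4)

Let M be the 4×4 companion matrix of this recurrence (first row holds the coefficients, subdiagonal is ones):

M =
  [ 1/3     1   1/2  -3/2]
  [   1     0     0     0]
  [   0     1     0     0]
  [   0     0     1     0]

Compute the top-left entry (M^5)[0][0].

641/486

(M^5)[0][0] is the top entry after applying M 5 times to the unit state (1, 0, 0, 0). Equivalently it is h_{8} for the auxiliary sequence (h_n) obeying the same recurrence with h_3 = 1 and h_i = 0 for 0 ≤ i < 3:
h_4 = 1/3·1 + 1·0 + 1/2·0 + -3/2·0 = 1/3
h_5 = 1/3·1/3 + 1·1 + 1/2·0 + -3/2·0 = 10/9
h_6 = 1/3·10/9 + 1·1/3 + 1/2·1 + -3/2·0 = 65/54
h_7 = 1/3·65/54 + 1·10/9 + 1/2·1/3 + -3/2·1 = 29/162
h_8 = 1/3·29/162 + 1·65/54 + 1/2·10/9 + -3/2·1/3 = 641/486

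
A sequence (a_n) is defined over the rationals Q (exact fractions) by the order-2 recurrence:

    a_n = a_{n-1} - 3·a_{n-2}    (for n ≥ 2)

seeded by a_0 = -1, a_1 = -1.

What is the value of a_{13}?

a_2 = 1·-1 + -3·-1 = 2
a_3 = 1·2 + -3·-1 = 5
a_4 = 1·5 + -3·2 = -1
a_5 = 1·-1 + -3·5 = -16
a_6 = 1·-16 + -3·-1 = -13
a_7 = 1·-13 + -3·-16 = 35
a_8 = 1·35 + -3·-13 = 74
a_9 = 1·74 + -3·35 = -31
a_10 = 1·-31 + -3·74 = -253
a_11 = 1·-253 + -3·-31 = -160
a_12 = 1·-160 + -3·-253 = 599
a_13 = 1·599 + -3·-160 = 1079

1079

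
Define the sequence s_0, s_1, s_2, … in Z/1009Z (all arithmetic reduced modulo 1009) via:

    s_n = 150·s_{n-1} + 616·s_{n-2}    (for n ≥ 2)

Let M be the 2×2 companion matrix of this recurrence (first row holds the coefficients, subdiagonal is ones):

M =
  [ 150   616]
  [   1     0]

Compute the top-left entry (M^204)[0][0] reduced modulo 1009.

(M^204)[0][0] is the top entry after applying M 204 times to the unit state (1, 0). Equivalently it is h_{205} for the auxiliary sequence (h_n) obeying the same recurrence with h_1 = 1 and h_i = 0 for 0 ≤ i < 1:
h_2 = 150·1 + 616·0 = 150
h_3 = 150·150 + 616·1 = 918
h_4 = 150·918 + 616·150 = 48
h_5 = 150·48 + 616·918 = 585
h_6 = 150·585 + 616·48 = 274
h_7 = 150·274 + 616·585 = 887
Continuing the recurrence:
  h_8 = 143;  h_9 = 784;  h_10 = 861;  h_11 = 640;  h_12 = 796;  h_13 = 59
  h_14 = 740;  h_15 = 30;  h_16 = 236;  h_17 = 403;  h_18 = 999;  h_19 = 552
  h_20 = 965;  h_21 = 462;  h_22 = 827;  h_23 = 1006;  h_24 = 446;  h_25 = 476
  h_26 = 49;  h_27 = 893;  h_28 = 676;  h_29 = 683;  h_30 = 240;  h_31 = 660
  h_32 = 644;  h_33 = 678;  h_34 = 967;  h_35 = 685;  h_36 = 194;  h_37 = 37
  h_38 = 947;  h_39 = 375;  h_40 = 905;  h_41 = 483;  h_42 = 314;  h_43 = 559
  h_44 = 808;  h_45 = 395;  h_46 = 10;  h_47 = 642;  h_48 = 551;  h_49 = 865
  h_50 = 990;  h_51 = 265;  h_52 = 803;  h_53 = 161;  h_54 = 172;  h_55 = 869
  h_56 = 196;  h_57 = 673;  h_58 = 715;  h_59 = 165;  h_60 = 41;  h_61 = 836
  h_62 = 315;  h_63 = 213;  h_64 = 983;  h_65 = 174;  h_66 = 1003;  h_67 = 339
  h_68 = 740;  h_69 = 980;  h_70 = 467;  h_71 = 727;  h_72 = 185;  h_73 = 343
  h_74 = 943;  h_75 = 597;  h_76 = 462;  h_77 = 155;  h_78 = 97;  h_79 = 49
  h_80 = 508;  h_81 = 439;  h_82 = 403;  h_83 = 931;  h_84 = 442;  h_85 = 90
  h_86 = 225;  h_87 = 398;  h_88 = 536;  h_89 = 670;  h_90 = 842;  h_91 = 214
  h_92 = 867;  h_93 = 543;  h_94 = 32;  h_95 = 264;  h_96 = 790;  h_97 = 622
  h_98 = 774;  h_99 = 806;  h_100 = 356;  h_101 = 1000;  h_102 = 2;  h_103 = 810
  h_104 = 643;  h_105 = 100;  h_106 = 425;  h_107 = 234;  h_108 = 254;  h_109 = 624
  h_110 = 841;  h_111 = 989;  h_112 = 466;  h_113 = 67;  h_114 = 460;  h_115 = 291
  h_116 = 94;  h_117 = 637;  h_118 = 86;  h_119 = 683;  h_120 = 40;  h_121 = 930
  h_122 = 682;  h_123 = 159;  h_124 = 2;  h_125 = 371;  h_126 = 378;  h_127 = 698
  h_128 = 542;  h_129 = 714;  h_130 = 39;  h_131 = 705;  h_132 = 622;  h_133 = 882
  h_134 = 862;  h_135 = 618;  h_136 = 130;  h_137 = 624;  h_138 = 132;  h_139 = 584
  h_140 = 409;  h_141 = 341;  h_142 = 394;  h_143 = 762;  h_144 = 827;  h_145 = 150
  h_146 = 189;  h_147 = 679;  h_148 = 330;  h_149 = 597;  h_150 = 220;  h_151 = 179
  h_152 = 930;  h_153 = 541;  h_154 = 198;  h_155 = 725;  h_156 = 666;  h_157 = 631
  h_158 = 406;  h_159 = 591;  h_160 = 731;  h_161 = 485;  h_162 = 384;  h_163 = 183
  h_164 = 645;  h_165 = 615;  h_166 = 205;  h_167 = 945;  h_168 = 645;  h_169 = 822
  h_170 = 985;  h_171 = 270;  h_172 = 491;  h_173 = 837;  h_174 = 190;  h_175 = 241
  h_176 = 831;  h_177 = 676;  h_178 = 833;  h_179 = 542;  h_180 = 127;  h_181 = 781
  h_182 = 645;  h_183 = 698;  h_184 = 547;  h_185 = 455;  h_186 = 593;  h_187 = 945
  h_188 = 520;  h_189 = 234;  h_190 = 252;  h_191 = 324;  h_192 = 14;  h_193 = 893
  h_194 = 305;  h_195 = 528;  h_196 = 704;  h_197 = 5;  h_198 = 544;  h_199 = 933
  h_200 = 824;  h_201 = 100;  h_202 = 931;  h_203 = 459
h_204 = 150·459 + 616·931 = 622
h_205 = 150·622 + 616·459 = 696

696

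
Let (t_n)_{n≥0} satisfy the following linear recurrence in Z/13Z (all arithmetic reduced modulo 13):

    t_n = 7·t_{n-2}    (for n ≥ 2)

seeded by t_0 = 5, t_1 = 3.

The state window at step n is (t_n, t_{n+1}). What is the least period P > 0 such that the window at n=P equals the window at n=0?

24

n=0: window = (5, 3)
n=1: window = (3, 9)
n=2: window = (9, 8)
n=3: window = (8, 11)
n=4: window = (11, 4)
n=5: window = (4, 12)
n=6: window = (12, 2)
n=7: window = (2, 6)
n=8: window = (6, 1)
n=9: window = (1, 3)
n=10: window = (3, 7)
n=11: window = (7, 8)
n=12: window = (8, 10)
n=13: window = (10, 4)
n=14: window = (4, 5)
n=15: window = (5, 2)
n=16: window = (2, 9)
n=17: window = (9, 1)
n=18: window = (1, 11)
n=19: window = (11, 7)
n=20: window = (7, 12)
n=21: window = (12, 10)
n=22: window = (10, 6)
n=23: window = (6, 5)
n=24: window = (5, 3)
window at n=24 equals window at n=0 → period = 24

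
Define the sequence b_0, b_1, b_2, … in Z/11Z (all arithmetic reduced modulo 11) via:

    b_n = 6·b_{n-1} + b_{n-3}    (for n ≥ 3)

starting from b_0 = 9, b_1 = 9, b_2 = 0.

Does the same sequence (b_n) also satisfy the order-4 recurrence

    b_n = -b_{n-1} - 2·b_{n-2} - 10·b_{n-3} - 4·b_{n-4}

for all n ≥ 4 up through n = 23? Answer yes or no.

Terms b_0..b_23: 9, 9, 0, 9, 8, 4, 0, 8, 8, 4, 10, 2, 5, 7, 0, 5, 4, 2, 6, 7, 0, 6, 10, 5
n=4: candidate gives 8, actual b_4 = 8 ✓
n=5: candidate gives 4, actual b_5 = 4 ✓
n=6: candidate gives 0, actual b_6 = 0 ✓
n=7: candidate gives 8, actual b_7 = 8 ✓
n=8: candidate gives 8, actual b_8 = 8 ✓
n=9: candidate gives 4, actual b_9 = 4 ✓
n=10: candidate gives 10, actual b_10 = 10 ✓
n=11: candidate gives 2, actual b_11 = 2 ✓
n=12: candidate gives 5, actual b_12 = 5 ✓
n=13: candidate gives 7, actual b_13 = 7 ✓
n=14: candidate gives 0, actual b_14 = 0 ✓
n=15: candidate gives 5, actual b_15 = 5 ✓
n=16: candidate gives 4, actual b_16 = 4 ✓
n=17: candidate gives 2, actual b_17 = 2 ✓
n=18: candidate gives 6, actual b_18 = 6 ✓
n=19: candidate gives 7, actual b_19 = 7 ✓
n=20: candidate gives 0, actual b_20 = 0 ✓
n=21: candidate gives 6, actual b_21 = 6 ✓
n=22: candidate gives 10, actual b_22 = 10 ✓
n=23: candidate gives 5, actual b_23 = 5 ✓

yes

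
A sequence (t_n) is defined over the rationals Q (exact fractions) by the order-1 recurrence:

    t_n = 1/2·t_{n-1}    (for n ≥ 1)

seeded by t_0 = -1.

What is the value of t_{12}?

t_1 = 1/2·-1 = -1/2
t_2 = 1/2·-1/2 = -1/4
t_3 = 1/2·-1/4 = -1/8
t_4 = 1/2·-1/8 = -1/16
t_5 = 1/2·-1/16 = -1/32
t_6 = 1/2·-1/32 = -1/64
t_7 = 1/2·-1/64 = -1/128
t_8 = 1/2·-1/128 = -1/256
t_9 = 1/2·-1/256 = -1/512
t_10 = 1/2·-1/512 = -1/1024
t_11 = 1/2·-1/1024 = -1/2048
t_12 = 1/2·-1/2048 = -1/4096

-1/4096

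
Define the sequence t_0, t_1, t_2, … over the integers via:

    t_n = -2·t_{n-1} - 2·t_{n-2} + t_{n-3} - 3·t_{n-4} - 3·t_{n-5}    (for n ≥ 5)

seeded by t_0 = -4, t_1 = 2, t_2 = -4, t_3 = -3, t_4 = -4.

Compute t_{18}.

52456

t_5 = -2·-4 + -2·-3 + 1·-4 + -3·2 + -3·-4 = 16
t_6 = -2·16 + -2·-4 + 1·-3 + -3·-4 + -3·2 = -21
t_7 = -2·-21 + -2·16 + 1·-4 + -3·-3 + -3·-4 = 27
t_8 = -2·27 + -2·-21 + 1·16 + -3·-4 + -3·-3 = 25
t_9 = -2·25 + -2·27 + 1·-21 + -3·16 + -3·-4 = -161
t_10 = -2·-161 + -2·25 + 1·27 + -3·-21 + -3·16 = 314
t_11 = -2·314 + -2·-161 + 1·25 + -3·27 + -3·-21 = -299
t_12 = -2·-299 + -2·314 + 1·-161 + -3·25 + -3·27 = -347
t_13 = -2·-347 + -2·-299 + 1·314 + -3·-161 + -3·25 = 2014
t_14 = -2·2014 + -2·-347 + 1·-299 + -3·314 + -3·-161 = -4092
t_15 = -2·-4092 + -2·2014 + 1·-347 + -3·-299 + -3·314 = 3764
t_16 = -2·3764 + -2·-4092 + 1·2014 + -3·-347 + -3·-299 = 4608
t_17 = -2·4608 + -2·3764 + 1·-4092 + -3·2014 + -3·-347 = -25837
t_18 = -2·-25837 + -2·4608 + 1·3764 + -3·-4092 + -3·2014 = 52456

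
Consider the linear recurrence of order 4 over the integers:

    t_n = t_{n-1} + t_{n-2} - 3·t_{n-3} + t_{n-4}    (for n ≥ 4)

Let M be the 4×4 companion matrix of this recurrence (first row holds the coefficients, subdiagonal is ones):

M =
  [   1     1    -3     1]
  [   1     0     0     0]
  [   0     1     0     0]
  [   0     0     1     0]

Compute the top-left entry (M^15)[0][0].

(M^15)[0][0] is the top entry after applying M 15 times to the unit state (1, 0, 0, 0). Equivalently it is h_{18} for the auxiliary sequence (h_n) obeying the same recurrence with h_3 = 1 and h_i = 0 for 0 ≤ i < 3:
h_4 = 1·1 + 1·0 + -3·0 + 1·0 = 1
h_5 = 1·1 + 1·1 + -3·0 + 1·0 = 2
h_6 = 1·2 + 1·1 + -3·1 + 1·0 = 0
h_7 = 1·0 + 1·2 + -3·1 + 1·1 = 0
h_8 = 1·0 + 1·0 + -3·2 + 1·1 = -5
h_9 = 1·-5 + 1·0 + -3·0 + 1·2 = -3
h_10 = 1·-3 + 1·-5 + -3·0 + 1·0 = -8
h_11 = 1·-8 + 1·-3 + -3·-5 + 1·0 = 4
h_12 = 1·4 + 1·-8 + -3·-3 + 1·-5 = 0
h_13 = 1·0 + 1·4 + -3·-8 + 1·-3 = 25
h_14 = 1·25 + 1·0 + -3·4 + 1·-8 = 5
h_15 = 1·5 + 1·25 + -3·0 + 1·4 = 34
h_16 = 1·34 + 1·5 + -3·25 + 1·0 = -36
h_17 = 1·-36 + 1·34 + -3·5 + 1·25 = 8
h_18 = 1·8 + 1·-36 + -3·34 + 1·5 = -125

-125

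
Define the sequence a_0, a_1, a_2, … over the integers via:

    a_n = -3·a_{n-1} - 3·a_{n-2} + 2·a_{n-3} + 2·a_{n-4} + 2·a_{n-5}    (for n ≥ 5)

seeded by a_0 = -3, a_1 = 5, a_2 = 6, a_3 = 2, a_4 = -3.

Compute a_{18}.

28478

a_5 = -3·-3 + -3·2 + 2·6 + 2·5 + 2·-3 = 19
a_6 = -3·19 + -3·-3 + 2·2 + 2·6 + 2·5 = -22
a_7 = -3·-22 + -3·19 + 2·-3 + 2·2 + 2·6 = 19
a_8 = -3·19 + -3·-22 + 2·19 + 2·-3 + 2·2 = 45
a_9 = -3·45 + -3·19 + 2·-22 + 2·19 + 2·-3 = -204
a_10 = -3·-204 + -3·45 + 2·19 + 2·-22 + 2·19 = 509
a_11 = -3·509 + -3·-204 + 2·45 + 2·19 + 2·-22 = -831
a_12 = -3·-831 + -3·509 + 2·-204 + 2·45 + 2·19 = 686
a_13 = -3·686 + -3·-831 + 2·509 + 2·-204 + 2·45 = 1135
a_14 = -3·1135 + -3·686 + 2·-831 + 2·509 + 2·-204 = -6515
a_15 = -3·-6515 + -3·1135 + 2·686 + 2·-831 + 2·509 = 16868
a_16 = -3·16868 + -3·-6515 + 2·1135 + 2·686 + 2·-831 = -29079
a_17 = -3·-29079 + -3·16868 + 2·-6515 + 2·1135 + 2·686 = 27245
a_18 = -3·27245 + -3·-29079 + 2·16868 + 2·-6515 + 2·1135 = 28478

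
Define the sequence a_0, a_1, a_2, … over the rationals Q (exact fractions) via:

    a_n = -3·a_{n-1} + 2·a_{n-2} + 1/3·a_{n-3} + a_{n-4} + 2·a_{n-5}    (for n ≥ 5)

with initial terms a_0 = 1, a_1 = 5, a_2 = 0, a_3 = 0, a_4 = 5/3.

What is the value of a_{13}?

-3058681/81

a_5 = -3·5/3 + 2·0 + 1/3·0 + 1·5 + 2·1 = 2
a_6 = -3·2 + 2·5/3 + 1/3·0 + 1·0 + 2·5 = 22/3
a_7 = -3·22/3 + 2·2 + 1/3·5/3 + 1·0 + 2·0 = -157/9
a_8 = -3·-157/9 + 2·22/3 + 1/3·2 + 1·5/3 + 2·0 = 208/3
a_9 = -3·208/3 + 2·-157/9 + 1/3·22/3 + 1·2 + 2·5/3 = -2116/9
a_10 = -3·-2116/9 + 2·208/3 + 1/3·-157/9 + 1·22/3 + 2·2 = 22937/27
a_11 = -3·22937/27 + 2·-2116/9 + 1/3·208/3 + 1·-157/9 + 2·22/3 = -26986/9
a_12 = -3·-26986/9 + 2·22937/27 + 1/3·-2116/9 + 1·208/3 + 2·-157/9 = 95854/9
a_13 = -3·95854/9 + 2·-26986/9 + 1/3·22937/27 + 1·-2116/9 + 2·208/3 = -3058681/81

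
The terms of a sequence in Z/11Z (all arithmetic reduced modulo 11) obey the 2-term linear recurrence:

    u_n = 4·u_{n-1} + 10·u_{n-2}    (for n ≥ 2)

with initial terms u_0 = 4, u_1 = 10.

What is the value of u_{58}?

9

u_2 = 4·10 + 10·4 = 3
u_3 = 4·3 + 10·10 = 2
u_4 = 4·2 + 10·3 = 5
u_5 = 4·5 + 10·2 = 7
u_6 = 4·7 + 10·5 = 1
u_7 = 4·1 + 10·7 = 8
u_8 = 4·8 + 10·1 = 9
u_9 = 4·9 + 10·8 = 6
u_10 = 4·6 + 10·9 = 4
u_11 = 4·4 + 10·6 = 10
(u_10, u_11) = (4, 10) = (u_0, u_1), so the sequence has period 10.
58 ≡ 8 (mod 10), hence u_58 = u_8 = 9.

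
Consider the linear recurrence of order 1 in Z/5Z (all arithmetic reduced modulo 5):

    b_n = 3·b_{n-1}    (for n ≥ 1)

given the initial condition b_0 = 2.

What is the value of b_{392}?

2

b_1 = 3·2 = 1
b_2 = 3·1 = 3
b_3 = 3·3 = 4
b_4 = 3·4 = 2
(b_4) = (2) = (b_0), so the sequence has period 4.
392 ≡ 0 (mod 4), hence b_392 = b_0 = 2.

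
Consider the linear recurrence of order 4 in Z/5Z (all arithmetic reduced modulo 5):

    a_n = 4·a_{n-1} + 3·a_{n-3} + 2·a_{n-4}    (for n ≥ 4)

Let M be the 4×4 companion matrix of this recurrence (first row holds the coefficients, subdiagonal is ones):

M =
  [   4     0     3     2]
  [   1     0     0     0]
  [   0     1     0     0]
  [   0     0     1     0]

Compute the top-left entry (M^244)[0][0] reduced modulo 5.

(M^244)[0][0] is the top entry after applying M 244 times to the unit state (1, 0, 0, 0). Equivalently it is h_{247} for the auxiliary sequence (h_n) obeying the same recurrence with h_3 = 1 and h_i = 0 for 0 ≤ i < 3:
h_4 = 4·1 + 0·0 + 3·0 + 2·0 = 4
h_5 = 4·4 + 0·1 + 3·0 + 2·0 = 1
h_6 = 4·1 + 0·4 + 3·1 + 2·0 = 2
h_7 = 4·2 + 0·1 + 3·4 + 2·1 = 2
h_8 = 4·2 + 0·2 + 3·1 + 2·4 = 4
h_9 = 4·4 + 0·2 + 3·2 + 2·1 = 4
Continuing the recurrence:
  h_10 = 1;  h_11 = 0;  h_12 = 0;  h_13 = 1;  h_14 = 1;  h_15 = 4
  h_16 = 4;  h_17 = 1;  h_18 = 3;  h_19 = 2;  h_20 = 4;  h_21 = 2
  h_22 = 0;  h_23 = 1;  h_24 = 3;  h_25 = 1;  h_26 = 2;  h_27 = 4
  h_28 = 0;  h_29 = 3;  h_30 = 3;  h_31 = 0;  h_32 = 4;  h_33 = 1
  h_34 = 0;  h_35 = 2;  h_36 = 4;  h_37 = 3;  h_38 = 3;  h_39 = 3
  h_40 = 4;  h_41 = 1;  h_42 = 4;  h_43 = 4;  h_44 = 2;  h_45 = 2
  h_46 = 3;  h_47 = 1;  h_48 = 4;  h_49 = 4;  h_50 = 0;  h_51 = 4
  h_52 = 1;  h_53 = 2;  h_54 = 0;  h_55 = 1;  h_56 = 2;  h_57 = 2
  h_58 = 1;  h_59 = 2;  h_60 = 3;  h_61 = 4;  h_62 = 4;  h_63 = 4
  h_64 = 4;  h_65 = 1;  h_66 = 4;  h_67 = 1;  h_68 = 0;  h_69 = 4
  h_70 = 2;  h_71 = 0;  h_72 = 2;  h_73 = 2;  h_74 = 2;  h_75 = 4
  h_76 = 1;  h_77 = 4;  h_78 = 2;  h_79 = 4;  h_80 = 0;  h_81 = 4
  h_82 = 2;  h_83 = 1;  h_84 = 1;  h_85 = 3;  h_86 = 4;  h_87 = 1
  h_88 = 0;  h_89 = 3;  h_90 = 3;  h_91 = 4;  h_92 = 0;  h_93 = 0
  h_94 = 3;  h_95 = 0;  h_96 = 0;  h_97 = 4;  h_98 = 2;  h_99 = 3
  h_100 = 4;  h_101 = 0;  h_102 = 3;  h_103 = 0;  h_104 = 3;  h_105 = 1
  h_106 = 0;  h_107 = 4;  h_108 = 0;  h_109 = 2;  h_110 = 0;  h_111 = 3
  h_112 = 3;  h_113 = 1;  h_114 = 3;  h_115 = 2;  h_116 = 2;  h_117 = 4
  h_118 = 3;  h_119 = 2;  h_120 = 4;  h_121 = 3;  h_122 = 4;  h_123 = 2
  h_124 = 0;  h_125 = 3;  h_126 = 1;  h_127 = 3;  h_128 = 1;  h_129 = 3
  h_130 = 3;  h_131 = 1;  h_132 = 0;  h_133 = 0;  h_134 = 4;  h_135 = 3
  h_136 = 2;  h_137 = 0;  h_138 = 2;  h_139 = 0;  h_140 = 4;  h_141 = 2
  h_142 = 2;  h_143 = 0;  h_144 = 4;  h_145 = 1;  h_146 = 3;  h_147 = 4
  h_148 = 2;  h_149 = 4;  h_150 = 4;  h_151 = 0;  h_152 = 1;  h_153 = 4
  h_154 = 4;  h_155 = 4;  h_156 = 0;  h_157 = 0;  h_158 = 0;  h_159 = 3
  h_160 = 2;  h_161 = 3;  h_162 = 1;  h_163 = 1;  h_164 = 2;  h_165 = 2
  h_166 = 3;  h_167 = 0;  h_168 = 0;  h_169 = 3;  h_170 = 3;  h_171 = 2
  h_172 = 2;  h_173 = 3;  h_174 = 4;  h_175 = 1;  h_176 = 2;  h_177 = 1
  h_178 = 0;  h_179 = 3;  h_180 = 4;  h_181 = 3;  h_182 = 1;  h_183 = 2
  h_184 = 0;  h_185 = 4;  h_186 = 4;  h_187 = 0;  h_188 = 2;  h_189 = 3
  h_190 = 0;  h_191 = 1;  h_192 = 2;  h_193 = 4;  h_194 = 4;  h_195 = 4
  h_196 = 2;  h_197 = 3;  h_198 = 2;  h_199 = 2;  h_200 = 1;  h_201 = 1
  h_202 = 4;  h_203 = 3;  h_204 = 2;  h_205 = 2;  h_206 = 0;  h_207 = 2
  h_208 = 3;  h_209 = 1;  h_210 = 0;  h_211 = 3;  h_212 = 1;  h_213 = 1
  h_214 = 3;  h_215 = 1;  h_216 = 4;  h_217 = 2;  h_218 = 2;  h_219 = 2
  h_220 = 2;  h_221 = 3;  h_222 = 2;  h_223 = 3;  h_224 = 0;  h_225 = 2
  h_226 = 1;  h_227 = 0;  h_228 = 1;  h_229 = 1;  h_230 = 1;  h_231 = 2
  h_232 = 3;  h_233 = 2;  h_234 = 1;  h_235 = 2;  h_236 = 0;  h_237 = 2
  h_238 = 1;  h_239 = 3;  h_240 = 3;  h_241 = 4;  h_242 = 2;  h_243 = 3
  h_244 = 0;  h_245 = 4
h_246 = 4·4 + 0·0 + 3·3 + 2·2 = 4
h_247 = 4·4 + 0·4 + 3·0 + 2·3 = 2

2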